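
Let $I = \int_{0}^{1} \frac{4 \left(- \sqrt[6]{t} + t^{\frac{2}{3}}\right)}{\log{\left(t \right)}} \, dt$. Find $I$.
$- \log{\left(\frac{2401}{10000} \right)}$

Consider the one-parameter family: let $I(a) = \int_{0}^{1} \frac{4 \left(t^{\frac{2}{3}} - t^{a}\right)}{\log{\left(t \right)}} \, dt$.

Since $\dfrac{\partial}{\partial a}\,t^{a} = t^{a} \ln t$, the $\ln t$ in the denominator cancels and
$$\frac{dI}{da} = \int_{0}^{1} -4 t^{a} \, dt = -4 \left[\frac{t^{a+1}}{a+1}\right]_0^1 = - \frac{4}{a + 1}.$$

Integrating with respect to $a$ gives $I(a) = - \log{\left(\frac{81 \left(a + 1\right)^{4}}{625} \right)} + C$.

At $a = \frac{2}{3}$ the integrand is identically $0$, so $I(\frac{2}{3}) = 0$. The closed form gives $0$, hence $C = 0$.

Setting $a = \frac{1}{6}$:
$$I = - \log{\left(\frac{2401}{10000} \right)}.$$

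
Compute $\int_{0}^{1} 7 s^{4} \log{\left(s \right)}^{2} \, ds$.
$\frac{14}{125}$

Start from the elementary integral
$$J(a) = \int_{0}^{1} 7 s^{a} \, ds = \frac{7}{a + 1}.$$

Differentiating under the integral sign brings down a factor of $\ln s$:
$$\frac{dJ}{da} = \int_{0}^{1} 7 s^{a} \log{\left(s \right)} \, ds = - \frac{7}{\left(a + 1\right)^{2}}.$$

Repeating twice in total — each differentiation brings down another $\ln s$ — gives
$$\frac{d^{2}J}{da^{2}} = \int_{0}^{1} 7 s^{a} \log{\left(s \right)}^{2} \, ds = \frac{14}{\left(a + 1\right)^{3}},$$
and the integrand here is exactly the target integrand, so $I = \frac{14}{\left(a + 1\right)^{3}}$.

Setting $a = 4$:
$$I = \frac{14}{125}.$$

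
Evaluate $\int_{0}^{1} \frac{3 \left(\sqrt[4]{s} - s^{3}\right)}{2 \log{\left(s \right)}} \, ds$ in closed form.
$\log{\left(\frac{5 \sqrt{5}}{64} \right)}$

Replace the exponent $\frac{1}{4}$ by a parameter $a$: let $I(a) = \int_{0}^{1} \frac{3 \left(- s^{3} + s^{a}\right)}{2 \log{\left(s \right)}} \, ds$.

Since $\dfrac{\partial}{\partial a}\,s^{a} = s^{a} \ln s$, the $\ln s$ in the denominator cancels and
$$\frac{dI}{da} = \int_{0}^{1} \frac{3}{2} s^{a} \, ds = \frac{3}{2} \left[\frac{s^{a+1}}{a+1}\right]_0^1 = \frac{3}{2 \left(a + 1\right)}.$$

Integrating with respect to $a$ gives $I(a) = \log{\left(\frac{\left(a + 1\right)^{\frac{3}{2}}}{8} \right)} + C$.

At $a = 3$ the integrand is identically $0$, so $I(3) = 0$. The closed form gives $0$, hence $C = 0$.

Setting $a = \frac{1}{4}$:
$$I = \log{\left(\frac{5 \sqrt{5}}{64} \right)}.$$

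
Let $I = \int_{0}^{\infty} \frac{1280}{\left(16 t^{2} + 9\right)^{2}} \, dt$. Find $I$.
$\frac{80 \pi}{27}$

Recall the elementary integral
$$J(a) = \int_{0}^{\infty} \frac{5}{a^{2} + t^{2}} \, dt = \frac{5 \pi}{2 a}.$$

Differentiating under the integral sign with respect to $a$,
$$\frac{dJ}{da} = \int_{0}^{\infty} - \frac{10 a}{\left(a^{2} + t^{2}\right)^{2}} \, dt = - \frac{5 \pi}{2 a^{2}},$$
so $\int_{0}^{\infty} \frac{5}{\left(a^{2} + t^{2}\right)^{2}} \, dt = \frac{5 \pi}{4 a^{3}}$.

Setting $a = \frac{3}{4}$:
$$I = \frac{80 \pi}{27}.$$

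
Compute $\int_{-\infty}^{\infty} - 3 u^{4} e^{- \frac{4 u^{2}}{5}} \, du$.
$- \frac{225 \sqrt{5} \sqrt{\pi}}{128}$

Consider the simpler parametrised integral
$$J(a) = \int_{-\infty}^{\infty} - 3 e^{- a u^{2}} \, du = - \frac{3 \sqrt{\pi}}{\sqrt{a}}.$$

Differentiating under the integral sign brings down a factor of $(-u^2)$:
$$\frac{dJ}{da} = \int_{-\infty}^{\infty} 3 u^{2} e^{- a u^{2}} \, du = \frac{3 \sqrt{\pi}}{2 a^{\frac{3}{2}}}.$$

Repeating twice in total — each differentiation brings down another $(-u^2)$ — gives
$$\frac{d^{2}J}{da^{2}} = \int_{-\infty}^{\infty} - 3 u^{4} e^{- a u^{2}} \, du = - \frac{9 \sqrt{\pi}}{4 a^{\frac{5}{2}}},$$
and the integrand here is exactly the target integrand, so $I = - \frac{9 \sqrt{\pi}}{4 a^{\frac{5}{2}}}$.

Setting $a = \frac{4}{5}$:
$$I = - \frac{225 \sqrt{5} \sqrt{\pi}}{128}.$$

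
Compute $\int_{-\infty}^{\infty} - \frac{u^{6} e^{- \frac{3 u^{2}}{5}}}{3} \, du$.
$- \frac{625 \sqrt{15} \sqrt{\pi}}{648}$

Begin with the known integral
$$J(a) = \int_{-\infty}^{\infty} - \frac{e^{- a u^{2}}}{3} \, du = - \frac{\sqrt{\pi}}{3 \sqrt{a}}.$$

Differentiating under the integral sign brings down a factor of $(-u^2)$:
$$\frac{dJ}{da} = \int_{-\infty}^{\infty} \frac{u^{2} e^{- a u^{2}}}{3} \, du = \frac{\sqrt{\pi}}{6 a^{\frac{3}{2}}}.$$

Repeating $3$ times in total — each differentiation brings down another $(-u^2)$ — gives
$$\frac{d^{3}J}{da^{3}} = \int_{-\infty}^{\infty} \frac{u^{6} e^{- a u^{2}}}{3} \, du = \frac{5 \sqrt{\pi}}{8 a^{\frac{7}{2}}},$$
and the integrand here is $(-1)^{3}$ times the target integrand, so $I = (-1)^{3}\,\frac{d^{3}J}{da^{3}} = - \frac{5 \sqrt{\pi}}{8 a^{\frac{7}{2}}}$.

Setting $a = \frac{3}{5}$:
$$I = - \frac{625 \sqrt{15} \sqrt{\pi}}{648}.$$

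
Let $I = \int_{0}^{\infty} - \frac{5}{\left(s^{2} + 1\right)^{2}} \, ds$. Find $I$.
$- \frac{5 \pi}{4}$

Start from the standard arctangent integral
$$J(a) = \int_{0}^{\infty} - \frac{5}{a^{2} + s^{2}} \, ds = - \frac{5 \pi}{2 a}.$$

Differentiating under the integral sign with respect to $a$,
$$\frac{dJ}{da} = \int_{0}^{\infty} \frac{10 a}{\left(a^{2} + s^{2}\right)^{2}} \, ds = \frac{5 \pi}{2 a^{2}},$$
so $\int_{0}^{\infty} - \frac{5}{\left(a^{2} + s^{2}\right)^{2}} \, ds = - \frac{5 \pi}{4 a^{3}}$.

Setting $a = 1$:
$$I = - \frac{5 \pi}{4}.$$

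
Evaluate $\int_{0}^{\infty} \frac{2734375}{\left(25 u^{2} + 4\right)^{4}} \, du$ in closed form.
$\frac{2734375 \pi}{4096}$

Start from the standard arctangent integral
$$J(a) = \int_{0}^{\infty} \frac{7}{a^{2} + u^{2}} \, du = \frac{7 \pi}{2 a}.$$

Differentiating under the integral sign with respect to $a$,
$$\frac{dJ}{da} = \int_{0}^{\infty} - \frac{14 a}{\left(a^{2} + u^{2}\right)^{2}} \, du = - \frac{7 \pi}{2 a^{2}},$$
so $\int_{0}^{\infty} \frac{7}{\left(a^{2} + u^{2}\right)^{2}} \, du = \frac{7 \pi}{4 a^{3}}$.

Repeating — each differentiation of $1/(u^2+a^2)^j$ produces $-2ja/(u^2+a^2)^{j+1}$ — and dividing through by $-2ja$ at each step yields, after $3$ differentiations in total,
$$\int_{0}^{\infty} \frac{7}{\left(a^{2} + u^{2}\right)^{4}} \, du = \frac{35 \pi}{32 a^{7}}.$$

Setting $a = \frac{2}{5}$:
$$I = \frac{2734375 \pi}{4096}.$$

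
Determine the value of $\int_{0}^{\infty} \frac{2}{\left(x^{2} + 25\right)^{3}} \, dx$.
$\frac{3 \pi}{25000}$

Recall the elementary integral
$$J(a) = \int_{0}^{\infty} \frac{2}{a^{2} + x^{2}} \, dx = \frac{\pi}{a}.$$

Differentiating under the integral sign with respect to $a$,
$$\frac{dJ}{da} = \int_{0}^{\infty} - \frac{4 a}{\left(a^{2} + x^{2}\right)^{2}} \, dx = - \frac{\pi}{a^{2}},$$
so $\int_{0}^{\infty} \frac{2}{\left(a^{2} + x^{2}\right)^{2}} \, dx = \frac{\pi}{2 a^{3}}$.

Repeating — each differentiation of $1/(x^2+a^2)^j$ produces $-2ja/(x^2+a^2)^{j+1}$ — and dividing through by $-2ja$ at each step yields, after $2$ differentiations in total,
$$\int_{0}^{\infty} \frac{2}{\left(a^{2} + x^{2}\right)^{3}} \, dx = \frac{3 \pi}{8 a^{5}}.$$

Setting $a = 5$:
$$I = \frac{3 \pi}{25000}.$$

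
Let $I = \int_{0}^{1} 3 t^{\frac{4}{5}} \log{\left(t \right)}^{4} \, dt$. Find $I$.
$\frac{25000}{6561}$

Consider the simpler parametrised integral
$$J(a) = \int_{0}^{1} 3 t^{a} \, dt = \frac{3}{a + 1}.$$

Differentiating under the integral sign brings down a factor of $\ln t$:
$$\frac{dJ}{da} = \int_{0}^{1} 3 t^{a} \log{\left(t \right)} \, dt = - \frac{3}{\left(a + 1\right)^{2}}.$$

Repeating $4$ times in total — each differentiation brings down another $\ln t$ — gives
$$\frac{d^{4}J}{da^{4}} = \int_{0}^{1} 3 t^{a} \log{\left(t \right)}^{4} \, dt = \frac{72}{\left(a + 1\right)^{5}},$$
and the integrand here is exactly the target integrand, so $I = \frac{72}{\left(a + 1\right)^{5}}$.

Setting $a = \frac{4}{5}$:
$$I = \frac{25000}{6561}.$$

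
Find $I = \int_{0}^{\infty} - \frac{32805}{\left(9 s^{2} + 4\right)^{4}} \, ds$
$- \frac{54675 \pi}{4096}$

Begin with the known result
$$J(a) = \int_{0}^{\infty} - \frac{5}{a^{2} + s^{2}} \, ds = - \frac{5 \pi}{2 a}.$$

Differentiating under the integral sign with respect to $a$,
$$\frac{dJ}{da} = \int_{0}^{\infty} \frac{10 a}{\left(a^{2} + s^{2}\right)^{2}} \, ds = \frac{5 \pi}{2 a^{2}},$$
so $\int_{0}^{\infty} - \frac{5}{\left(a^{2} + s^{2}\right)^{2}} \, ds = - \frac{5 \pi}{4 a^{3}}$.

Repeating — each differentiation of $1/(s^2+a^2)^j$ produces $-2ja/(s^2+a^2)^{j+1}$ — and dividing through by $-2ja$ at each step yields, after $3$ differentiations in total,
$$\int_{0}^{\infty} - \frac{5}{\left(a^{2} + s^{2}\right)^{4}} \, ds = - \frac{25 \pi}{32 a^{7}}.$$

Setting $a = \frac{2}{3}$:
$$I = - \frac{54675 \pi}{4096}.$$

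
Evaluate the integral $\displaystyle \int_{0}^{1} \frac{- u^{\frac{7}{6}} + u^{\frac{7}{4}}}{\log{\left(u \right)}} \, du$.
$\log{\left(\frac{33}{26} \right)}$

Introduce a parameter $a$ in the exponent: let $I(a) = \int_{0}^{1} \frac{- u^{\frac{7}{6}} + u^{a}}{\log{\left(u \right)}} \, du$.

Since $\dfrac{\partial}{\partial a}\,u^{a} = u^{a} \ln u$, the $\ln u$ in the denominator cancels and
$$\frac{dI}{da} = \int_{0}^{1} u^{a} \, du = \left[\frac{u^{a+1}}{a+1}\right]_0^1 = \frac{1}{a + 1}.$$

Integrating with respect to $a$ gives $I(a) = \log{\left(\frac{6 a}{13} + \frac{6}{13} \right)} + C$.

At $a = \frac{7}{6}$ the integrand is identically $0$, so $I(\frac{7}{6}) = 0$. The closed form gives $0$, hence $C = 0$.

Setting $a = \frac{7}{4}$:
$$I = \log{\left(\frac{33}{26} \right)}.$$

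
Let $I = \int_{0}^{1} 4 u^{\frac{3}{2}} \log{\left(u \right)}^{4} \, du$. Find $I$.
$\frac{3072}{3125}$

Consider the simpler parametrised integral
$$J(a) = \int_{0}^{1} 4 u^{a} \, du = \frac{4}{a + 1}.$$

Differentiating under the integral sign brings down a factor of $\ln u$:
$$\frac{dJ}{da} = \int_{0}^{1} 4 u^{a} \log{\left(u \right)} \, du = - \frac{4}{\left(a + 1\right)^{2}}.$$

Repeating $4$ times in total — each differentiation brings down another $\ln u$ — gives
$$\frac{d^{4}J}{da^{4}} = \int_{0}^{1} 4 u^{a} \log{\left(u \right)}^{4} \, du = \frac{96}{\left(a + 1\right)^{5}},$$
and the integrand here is exactly the target integrand, so $I = \frac{96}{\left(a + 1\right)^{5}}$.

Setting $a = \frac{3}{2}$:
$$I = \frac{3072}{3125}.$$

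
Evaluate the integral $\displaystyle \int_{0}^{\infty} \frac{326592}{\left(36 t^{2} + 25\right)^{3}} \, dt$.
$\frac{10206 \pi}{3125}$

Begin with the known result
$$J(a) = \int_{0}^{\infty} \frac{7}{a^{2} + t^{2}} \, dt = \frac{7 \pi}{2 a}.$$

Differentiating under the integral sign with respect to $a$,
$$\frac{dJ}{da} = \int_{0}^{\infty} - \frac{14 a}{\left(a^{2} + t^{2}\right)^{2}} \, dt = - \frac{7 \pi}{2 a^{2}},$$
so $\int_{0}^{\infty} \frac{7}{\left(a^{2} + t^{2}\right)^{2}} \, dt = \frac{7 \pi}{4 a^{3}}$.

Repeating — each differentiation of $1/(t^2+a^2)^j$ produces $-2ja/(t^2+a^2)^{j+1}$ — and dividing through by $-2ja$ at each step yields, after $2$ differentiations in total,
$$\int_{0}^{\infty} \frac{7}{\left(a^{2} + t^{2}\right)^{3}} \, dt = \frac{21 \pi}{16 a^{5}}.$$

Setting $a = \frac{5}{6}$:
$$I = \frac{10206 \pi}{3125}.$$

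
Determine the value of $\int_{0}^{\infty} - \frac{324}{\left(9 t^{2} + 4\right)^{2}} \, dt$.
$- \frac{27 \pi}{8}$

Start from the standard arctangent integral
$$J(a) = \int_{0}^{\infty} - \frac{4}{a^{2} + t^{2}} \, dt = - \frac{2 \pi}{a}.$$

Differentiating under the integral sign with respect to $a$,
$$\frac{dJ}{da} = \int_{0}^{\infty} \frac{8 a}{\left(a^{2} + t^{2}\right)^{2}} \, dt = \frac{2 \pi}{a^{2}},$$
so $\int_{0}^{\infty} - \frac{4}{\left(a^{2} + t^{2}\right)^{2}} \, dt = - \frac{\pi}{a^{3}}$.

Setting $a = \frac{2}{3}$:
$$I = - \frac{27 \pi}{8}.$$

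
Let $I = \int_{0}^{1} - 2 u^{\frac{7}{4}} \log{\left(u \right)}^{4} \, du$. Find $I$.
$- \frac{49152}{161051}$

Consider the simpler parametrised integral
$$J(a) = \int_{0}^{1} - 2 u^{a} \, du = - \frac{2}{a + 1}.$$

Differentiating under the integral sign brings down a factor of $\ln u$:
$$\frac{dJ}{da} = \int_{0}^{1} - 2 u^{a} \log{\left(u \right)} \, du = \frac{2}{\left(a + 1\right)^{2}}.$$

Repeating $4$ times in total — each differentiation brings down another $\ln u$ — gives
$$\frac{d^{4}J}{da^{4}} = \int_{0}^{1} - 2 u^{a} \log{\left(u \right)}^{4} \, du = - \frac{48}{\left(a + 1\right)^{5}},$$
and the integrand here is exactly the target integrand, so $I = - \frac{48}{\left(a + 1\right)^{5}}$.

Setting $a = \frac{7}{4}$:
$$I = - \frac{49152}{161051}.$$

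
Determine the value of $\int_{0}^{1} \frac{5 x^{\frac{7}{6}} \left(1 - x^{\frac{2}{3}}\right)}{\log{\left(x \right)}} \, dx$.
$\log{\left(\frac{371293}{1419857} \right)}$

Introduce a parameter $a$ in the exponent: let $I(a) = \int_{0}^{1} \frac{5 \left(- x^{\frac{11}{6}} + x^{a}\right)}{\log{\left(x \right)}} \, dx$.

Since $\dfrac{\partial}{\partial a}\,x^{a} = x^{a} \ln x$, the $\ln x$ in the denominator cancels and
$$\frac{dI}{da} = \int_{0}^{1} 5 x^{a} \, dx = 5 \left[\frac{x^{a+1}}{a+1}\right]_0^1 = \frac{5}{a + 1}.$$

Integrating with respect to $a$ gives $I(a) = \log{\left(\frac{7776 \left(a + 1\right)^{5}}{1419857} \right)} + C$.

At $a = \frac{11}{6}$ the integrand is identically $0$, so $I(\frac{11}{6}) = 0$. The closed form gives $0$, hence $C = 0$.

Setting $a = \frac{7}{6}$:
$$I = \log{\left(\frac{371293}{1419857} \right)}.$$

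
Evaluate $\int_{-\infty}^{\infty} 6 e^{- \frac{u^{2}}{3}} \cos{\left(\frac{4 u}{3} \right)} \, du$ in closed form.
$\frac{6 \sqrt{3} \sqrt{\pi}}{e^{\frac{4}{3}}}$

Define $I(b) = \int_{-\infty}^{\infty} 6 e^{- \frac{u^{2}}{3}} \cos{\left(b u \right)} \, du$.

Differentiating under the integral sign,
$$I'(b) = \int_{-\infty}^{\infty} - 6 u e^{- \frac{u^{2}}{3}} \sin{\left(b u \right)} \, du.$$

Integrate $\int_{-\infty}^{\infty} u \sin(b u)\, e^{- \frac{u^{2}}{3}}\, du$ by parts with $w = \sin(b u)$ and $dv = u\, e^{- \frac{u^{2}}{3}}\, du$, giving $v = - \frac{3 e^{- \frac{u^{2}}{3}}}{2}$. The boundary term vanishes and
$$\int_{-\infty}^{\infty} u \sin(b u)\, e^{- \frac{u^{2}}{3}}\, du = \frac{3 b}{2} \int_{-\infty}^{\infty} \cos(b u)\, e^{- \frac{u^{2}}{3}}\, du,$$
so $I'(b) = - \frac{3 b}{2}\, I(b)$.

This is a separable first-order ODE; solving with the initial condition $I(0) = \int_{-\infty}^{\infty} 6 e^{- \frac{u^{2}}{3}}\,du = 6 \sqrt{3} \sqrt{\pi}$ gives
$$I(b) = 6 \sqrt{3} \sqrt{\pi} e^{- \frac{3 b^{2}}{4}}.$$

Setting $b = \frac{4}{3}$:
$$I = \frac{6 \sqrt{3} \sqrt{\pi}}{e^{\frac{4}{3}}}.$$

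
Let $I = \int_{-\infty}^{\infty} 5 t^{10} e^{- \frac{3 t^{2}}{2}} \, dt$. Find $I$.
$\frac{175 \sqrt{6} \sqrt{\pi}}{27}$

Start from the elementary integral
$$J(a) = \int_{-\infty}^{\infty} 5 e^{- a t^{2}} \, dt = \frac{5 \sqrt{\pi}}{\sqrt{a}}.$$

Differentiating under the integral sign brings down a factor of $(-t^2)$:
$$\frac{dJ}{da} = \int_{-\infty}^{\infty} - 5 t^{2} e^{- a t^{2}} \, dt = - \frac{5 \sqrt{\pi}}{2 a^{\frac{3}{2}}}.$$

Repeating $5$ times in total — each differentiation brings down another $(-t^2)$ — gives
$$\frac{d^{5}J}{da^{5}} = \int_{-\infty}^{\infty} - 5 t^{10} e^{- a t^{2}} \, dt = - \frac{4725 \sqrt{\pi}}{32 a^{\frac{11}{2}}},$$
and the integrand here is $(-1)^{5}$ times the target integrand, so $I = (-1)^{5}\,\frac{d^{5}J}{da^{5}} = \frac{4725 \sqrt{\pi}}{32 a^{\frac{11}{2}}}$.

Setting $a = \frac{3}{2}$:
$$I = \frac{175 \sqrt{6} \sqrt{\pi}}{27}.$$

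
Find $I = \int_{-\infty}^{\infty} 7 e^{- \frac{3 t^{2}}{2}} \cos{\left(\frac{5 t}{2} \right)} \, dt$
$\frac{7 \sqrt{6} \sqrt{\pi}}{3 e^{\frac{25}{24}}}$

Let $b$ denote the cosine frequency and define $I(b) = \int_{-\infty}^{\infty} 7 e^{- \frac{3 t^{2}}{2}} \cos{\left(b t \right)} \, dt$.

Differentiating under the integral sign,
$$I'(b) = \int_{-\infty}^{\infty} - 7 t e^{- \frac{3 t^{2}}{2}} \sin{\left(b t \right)} \, dt.$$

Integrate $\int_{-\infty}^{\infty} t \sin(b t)\, e^{- \frac{3 t^{2}}{2}}\, dt$ by parts with $u = \sin(b t)$ and $dv = t\, e^{- \frac{3 t^{2}}{2}}\, dt$, giving $v = - \frac{e^{- \frac{3 t^{2}}{2}}}{3}$. The boundary term vanishes and
$$\int_{-\infty}^{\infty} t \sin(b t)\, e^{- \frac{3 t^{2}}{2}}\, dt = \frac{b}{3} \int_{-\infty}^{\infty} \cos(b t)\, e^{- \frac{3 t^{2}}{2}}\, dt,$$
so $I'(b) = - \frac{b}{3}\, I(b)$.

This is a separable first-order ODE; solving with the initial condition $I(0) = \int_{-\infty}^{\infty} 7 e^{- \frac{3 t^{2}}{2}}\,dt = \frac{7 \sqrt{6} \sqrt{\pi}}{3}$ gives
$$I(b) = \frac{7 \sqrt{6} \sqrt{\pi} e^{- \frac{b^{2}}{6}}}{3}.$$

Setting $b = \frac{5}{2}$:
$$I = \frac{7 \sqrt{6} \sqrt{\pi}}{3 e^{\frac{25}{24}}}.$$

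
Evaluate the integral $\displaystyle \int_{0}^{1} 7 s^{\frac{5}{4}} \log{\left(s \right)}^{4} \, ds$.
$\frac{57344}{19683}$

Start from the elementary integral
$$J(a) = \int_{0}^{1} 7 s^{a} \, ds = \frac{7}{a + 1}.$$

Differentiating under the integral sign brings down a factor of $\ln s$:
$$\frac{dJ}{da} = \int_{0}^{1} 7 s^{a} \log{\left(s \right)} \, ds = - \frac{7}{\left(a + 1\right)^{2}}.$$

Repeating $4$ times in total — each differentiation brings down another $\ln s$ — gives
$$\frac{d^{4}J}{da^{4}} = \int_{0}^{1} 7 s^{a} \log{\left(s \right)}^{4} \, ds = \frac{168}{\left(a + 1\right)^{5}},$$
and the integrand here is exactly the target integrand, so $I = \frac{168}{\left(a + 1\right)^{5}}$.

Setting $a = \frac{5}{4}$:
$$I = \frac{57344}{19683}.$$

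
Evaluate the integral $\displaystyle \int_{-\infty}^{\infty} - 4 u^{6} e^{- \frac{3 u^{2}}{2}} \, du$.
$- \frac{20 \sqrt{6} \sqrt{\pi}}{27}$

Consider the simpler parametrised integral
$$J(a) = \int_{-\infty}^{\infty} - 4 e^{- a u^{2}} \, du = - \frac{4 \sqrt{\pi}}{\sqrt{a}}.$$

Differentiating under the integral sign brings down a factor of $(-u^2)$:
$$\frac{dJ}{da} = \int_{-\infty}^{\infty} 4 u^{2} e^{- a u^{2}} \, du = \frac{2 \sqrt{\pi}}{a^{\frac{3}{2}}}.$$

Repeating $3$ times in total — each differentiation brings down another $(-u^2)$ — gives
$$\frac{d^{3}J}{da^{3}} = \int_{-\infty}^{\infty} 4 u^{6} e^{- a u^{2}} \, du = \frac{15 \sqrt{\pi}}{2 a^{\frac{7}{2}}},$$
and the integrand here is $(-1)^{3}$ times the target integrand, so $I = (-1)^{3}\,\frac{d^{3}J}{da^{3}} = - \frac{15 \sqrt{\pi}}{2 a^{\frac{7}{2}}}$.

Setting $a = \frac{3}{2}$:
$$I = - \frac{20 \sqrt{6} \sqrt{\pi}}{27}.$$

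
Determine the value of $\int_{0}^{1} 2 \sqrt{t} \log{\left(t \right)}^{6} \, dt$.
$\frac{20480}{243}$

Begin with the known integral
$$J(a) = \int_{0}^{1} 2 t^{a} \, dt = \frac{2}{a + 1}.$$

Differentiating under the integral sign brings down a factor of $\ln t$:
$$\frac{dJ}{da} = \int_{0}^{1} 2 t^{a} \log{\left(t \right)} \, dt = - \frac{2}{\left(a + 1\right)^{2}}.$$

Repeating $6$ times in total — each differentiation brings down another $\ln t$ — gives
$$\frac{d^{6}J}{da^{6}} = \int_{0}^{1} 2 t^{a} \log{\left(t \right)}^{6} \, dt = \frac{1440}{\left(a + 1\right)^{7}},$$
and the integrand here is exactly the target integrand, so $I = \frac{1440}{\left(a + 1\right)^{7}}$.

Setting $a = \frac{1}{2}$:
$$I = \frac{20480}{243}.$$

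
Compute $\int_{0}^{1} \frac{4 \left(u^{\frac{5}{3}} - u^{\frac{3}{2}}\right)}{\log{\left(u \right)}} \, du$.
$- \log{\left(\frac{50625}{65536} \right)}$

Consider the one-parameter family: let $I(a) = \int_{0}^{1} \frac{4 \left(u^{\frac{5}{3}} - u^{a}\right)}{\log{\left(u \right)}} \, du$.

Since $\dfrac{\partial}{\partial a}\,u^{a} = u^{a} \ln u$, the $\ln u$ in the denominator cancels and
$$\frac{dI}{da} = \int_{0}^{1} -4 u^{a} \, du = -4 \left[\frac{u^{a+1}}{a+1}\right]_0^1 = - \frac{4}{a + 1}.$$

Integrating with respect to $a$ gives $I(a) = - \log{\left(\frac{81 \left(a + 1\right)^{4}}{4096} \right)} + C$.

At $a = \frac{5}{3}$ the integrand is identically $0$, so $I(\frac{5}{3}) = 0$. The closed form gives $0$, hence $C = 0$.

Setting $a = \frac{3}{2}$:
$$I = - \log{\left(\frac{50625}{65536} \right)}.$$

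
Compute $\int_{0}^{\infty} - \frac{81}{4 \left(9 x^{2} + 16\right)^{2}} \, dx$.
$- \frac{27 \pi}{1024}$

Begin with the known result
$$J(a) = \int_{0}^{\infty} - \frac{1}{4 \left(a^{2} + x^{2}\right)} \, dx = - \frac{\pi}{8 a}.$$

Differentiating under the integral sign with respect to $a$,
$$\frac{dJ}{da} = \int_{0}^{\infty} \frac{a}{2 \left(a^{2} + x^{2}\right)^{2}} \, dx = \frac{\pi}{8 a^{2}},$$
so $\int_{0}^{\infty} - \frac{1}{4 \left(a^{2} + x^{2}\right)^{2}} \, dx = - \frac{\pi}{16 a^{3}}$.

Setting $a = \frac{4}{3}$:
$$I = - \frac{27 \pi}{1024}.$$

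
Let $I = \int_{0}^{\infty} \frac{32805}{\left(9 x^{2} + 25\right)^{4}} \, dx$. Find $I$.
$\frac{2187 \pi}{100000}$

Start from the standard arctangent integral
$$J(a) = \int_{0}^{\infty} \frac{5}{a^{2} + x^{2}} \, dx = \frac{5 \pi}{2 a}.$$

Differentiating under the integral sign with respect to $a$,
$$\frac{dJ}{da} = \int_{0}^{\infty} - \frac{10 a}{\left(a^{2} + x^{2}\right)^{2}} \, dx = - \frac{5 \pi}{2 a^{2}},$$
so $\int_{0}^{\infty} \frac{5}{\left(a^{2} + x^{2}\right)^{2}} \, dx = \frac{5 \pi}{4 a^{3}}$.

Repeating — each differentiation of $1/(x^2+a^2)^j$ produces $-2ja/(x^2+a^2)^{j+1}$ — and dividing through by $-2ja$ at each step yields, after $3$ differentiations in total,
$$\int_{0}^{\infty} \frac{5}{\left(a^{2} + x^{2}\right)^{4}} \, dx = \frac{25 \pi}{32 a^{7}}.$$

Setting $a = \frac{5}{3}$:
$$I = \frac{2187 \pi}{100000}.$$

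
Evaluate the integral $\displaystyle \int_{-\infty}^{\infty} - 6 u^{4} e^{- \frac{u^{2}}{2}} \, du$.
$- 18 \sqrt{2} \sqrt{\pi}$

Consider the simpler parametrised integral
$$J(a) = \int_{-\infty}^{\infty} - 6 e^{- a u^{2}} \, du = - \frac{6 \sqrt{\pi}}{\sqrt{a}}.$$

Differentiating under the integral sign brings down a factor of $(-u^2)$:
$$\frac{dJ}{da} = \int_{-\infty}^{\infty} 6 u^{2} e^{- a u^{2}} \, du = \frac{3 \sqrt{\pi}}{a^{\frac{3}{2}}}.$$

Repeating twice in total — each differentiation brings down another $(-u^2)$ — gives
$$\frac{d^{2}J}{da^{2}} = \int_{-\infty}^{\infty} - 6 u^{4} e^{- a u^{2}} \, du = - \frac{9 \sqrt{\pi}}{2 a^{\frac{5}{2}}},$$
and the integrand here is exactly the target integrand, so $I = - \frac{9 \sqrt{\pi}}{2 a^{\frac{5}{2}}}$.

Setting $a = \frac{1}{2}$:
$$I = - 18 \sqrt{2} \sqrt{\pi}.$$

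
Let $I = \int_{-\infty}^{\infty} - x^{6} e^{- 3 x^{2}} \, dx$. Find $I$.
$- \frac{5 \sqrt{3} \sqrt{\pi}}{216}$

Start from the elementary integral
$$J(a) = \int_{-\infty}^{\infty} - e^{- a x^{2}} \, dx = - \frac{\sqrt{\pi}}{\sqrt{a}}.$$

Differentiating under the integral sign brings down a factor of $(-x^2)$:
$$\frac{dJ}{da} = \int_{-\infty}^{\infty} x^{2} e^{- a x^{2}} \, dx = \frac{\sqrt{\pi}}{2 a^{\frac{3}{2}}}.$$

Repeating $3$ times in total — each differentiation brings down another $(-x^2)$ — gives
$$\frac{d^{3}J}{da^{3}} = \int_{-\infty}^{\infty} x^{6} e^{- a x^{2}} \, dx = \frac{15 \sqrt{\pi}}{8 a^{\frac{7}{2}}},$$
and the integrand here is $(-1)^{3}$ times the target integrand, so $I = (-1)^{3}\,\frac{d^{3}J}{da^{3}} = - \frac{15 \sqrt{\pi}}{8 a^{\frac{7}{2}}}$.

Setting $a = 3$:
$$I = - \frac{5 \sqrt{3} \sqrt{\pi}}{216}.$$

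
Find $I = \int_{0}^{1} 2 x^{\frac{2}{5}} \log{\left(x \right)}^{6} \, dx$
$\frac{112500000}{823543}$

Consider the simpler parametrised integral
$$J(a) = \int_{0}^{1} 2 x^{a} \, dx = \frac{2}{a + 1}.$$

Differentiating under the integral sign brings down a factor of $\ln x$:
$$\frac{dJ}{da} = \int_{0}^{1} 2 x^{a} \log{\left(x \right)} \, dx = - \frac{2}{\left(a + 1\right)^{2}}.$$

Repeating $6$ times in total — each differentiation brings down another $\ln x$ — gives
$$\frac{d^{6}J}{da^{6}} = \int_{0}^{1} 2 x^{a} \log{\left(x \right)}^{6} \, dx = \frac{1440}{\left(a + 1\right)^{7}},$$
and the integrand here is exactly the target integrand, so $I = \frac{1440}{\left(a + 1\right)^{7}}$.

Setting $a = \frac{2}{5}$:
$$I = \frac{112500000}{823543}.$$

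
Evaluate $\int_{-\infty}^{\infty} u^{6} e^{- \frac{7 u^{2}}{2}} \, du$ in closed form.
$\frac{15 \sqrt{14} \sqrt{\pi}}{2401}$

Consider the simpler parametrised integral
$$J(a) = \int_{-\infty}^{\infty} e^{- a u^{2}} \, du = \frac{\sqrt{\pi}}{\sqrt{a}}.$$

Differentiating under the integral sign brings down a factor of $(-u^2)$:
$$\frac{dJ}{da} = \int_{-\infty}^{\infty} - u^{2} e^{- a u^{2}} \, du = - \frac{\sqrt{\pi}}{2 a^{\frac{3}{2}}}.$$

Repeating $3$ times in total — each differentiation brings down another $(-u^2)$ — gives
$$\frac{d^{3}J}{da^{3}} = \int_{-\infty}^{\infty} - u^{6} e^{- a u^{2}} \, du = - \frac{15 \sqrt{\pi}}{8 a^{\frac{7}{2}}},$$
and the integrand here is $(-1)^{3}$ times the target integrand, so $I = (-1)^{3}\,\frac{d^{3}J}{da^{3}} = \frac{15 \sqrt{\pi}}{8 a^{\frac{7}{2}}}$.

Setting $a = \frac{7}{2}$:
$$I = \frac{15 \sqrt{14} \sqrt{\pi}}{2401}.$$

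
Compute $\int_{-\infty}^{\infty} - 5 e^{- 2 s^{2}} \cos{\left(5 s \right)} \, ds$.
$- \frac{5 \sqrt{2} \sqrt{\pi}}{2 e^{\frac{25}{8}}}$

Let $b$ denote the cosine frequency and define $I(b) = \int_{-\infty}^{\infty} - 5 e^{- 2 s^{2}} \cos{\left(b s \right)} \, ds$.

Differentiating under the integral sign,
$$I'(b) = \int_{-\infty}^{\infty} 5 s e^{- 2 s^{2}} \sin{\left(b s \right)} \, ds.$$

Integrate $\int_{-\infty}^{\infty} s \sin(b s)\, e^{- 2 s^{2}}\, ds$ by parts with $u = \sin(b s)$ and $dv = s\, e^{- 2 s^{2}}\, ds$, giving $v = - \frac{e^{- 2 s^{2}}}{4}$. The boundary term vanishes and
$$\int_{-\infty}^{\infty} s \sin(b s)\, e^{- 2 s^{2}}\, ds = \frac{b}{4} \int_{-\infty}^{\infty} \cos(b s)\, e^{- 2 s^{2}}\, ds,$$
so $I'(b) = - \frac{b}{4}\, I(b)$.

This is a separable first-order ODE; solving with the initial condition $I(0) = \int_{-\infty}^{\infty} - 5 e^{- 2 s^{2}}\,ds = - \frac{5 \sqrt{2} \sqrt{\pi}}{2}$ gives
$$I(b) = - \frac{5 \sqrt{2} \sqrt{\pi} e^{- \frac{b^{2}}{8}}}{2}.$$

Setting $b = 5$:
$$I = - \frac{5 \sqrt{2} \sqrt{\pi}}{2 e^{\frac{25}{8}}}.$$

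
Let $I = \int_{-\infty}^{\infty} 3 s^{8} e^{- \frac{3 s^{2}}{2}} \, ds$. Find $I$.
$\frac{35 \sqrt{6} \sqrt{\pi}}{27}$

Consider the simpler parametrised integral
$$J(a) = \int_{-\infty}^{\infty} 3 e^{- a s^{2}} \, ds = \frac{3 \sqrt{\pi}}{\sqrt{a}}.$$

Differentiating under the integral sign brings down a factor of $(-s^2)$:
$$\frac{dJ}{da} = \int_{-\infty}^{\infty} - 3 s^{2} e^{- a s^{2}} \, ds = - \frac{3 \sqrt{\pi}}{2 a^{\frac{3}{2}}}.$$

Repeating $4$ times in total — each differentiation brings down another $(-s^2)$ — gives
$$\frac{d^{4}J}{da^{4}} = \int_{-\infty}^{\infty} 3 s^{8} e^{- a s^{2}} \, ds = \frac{315 \sqrt{\pi}}{16 a^{\frac{9}{2}}},$$
and the integrand here is exactly the target integrand, so $I = \frac{315 \sqrt{\pi}}{16 a^{\frac{9}{2}}}$.

Setting $a = \frac{3}{2}$:
$$I = \frac{35 \sqrt{6} \sqrt{\pi}}{27}.$$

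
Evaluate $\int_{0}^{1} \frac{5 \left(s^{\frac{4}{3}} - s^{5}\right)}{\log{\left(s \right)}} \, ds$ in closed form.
$\log{\left(\frac{16807}{1889568} \right)}$

Replace the exponent $\frac{4}{3}$ by a parameter $a$: let $I(a) = \int_{0}^{1} \frac{5 \left(- s^{5} + s^{a}\right)}{\log{\left(s \right)}} \, ds$.

Since $\dfrac{\partial}{\partial a}\,s^{a} = s^{a} \ln s$, the $\ln s$ in the denominator cancels and
$$\frac{dI}{da} = \int_{0}^{1} 5 s^{a} \, ds = 5 \left[\frac{s^{a+1}}{a+1}\right]_0^1 = \frac{5}{a + 1}.$$

Integrating with respect to $a$ gives $I(a) = \log{\left(\frac{\left(a + 1\right)^{5}}{7776} \right)} + C$.

At $a = 5$ the integrand is identically $0$, so $I(5) = 0$. The closed form gives $0$, hence $C = 0$.

Setting $a = \frac{4}{3}$:
$$I = \log{\left(\frac{16807}{1889568} \right)}.$$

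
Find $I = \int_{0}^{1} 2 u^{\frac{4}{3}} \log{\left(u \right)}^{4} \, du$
$\frac{11664}{16807}$

Begin with the known integral
$$J(a) = \int_{0}^{1} 2 u^{a} \, du = \frac{2}{a + 1}.$$

Differentiating under the integral sign brings down a factor of $\ln u$:
$$\frac{dJ}{da} = \int_{0}^{1} 2 u^{a} \log{\left(u \right)} \, du = - \frac{2}{\left(a + 1\right)^{2}}.$$

Repeating $4$ times in total — each differentiation brings down another $\ln u$ — gives
$$\frac{d^{4}J}{da^{4}} = \int_{0}^{1} 2 u^{a} \log{\left(u \right)}^{4} \, du = \frac{48}{\left(a + 1\right)^{5}},$$
and the integrand here is exactly the target integrand, so $I = \frac{48}{\left(a + 1\right)^{5}}$.

Setting $a = \frac{4}{3}$:
$$I = \frac{11664}{16807}.$$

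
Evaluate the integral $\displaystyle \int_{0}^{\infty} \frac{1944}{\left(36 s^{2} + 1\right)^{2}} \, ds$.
$81 \pi$

Recall the elementary integral
$$J(a) = \int_{0}^{\infty} \frac{3}{2 \left(a^{2} + s^{2}\right)} \, ds = \frac{3 \pi}{4 a}.$$

Differentiating under the integral sign with respect to $a$,
$$\frac{dJ}{da} = \int_{0}^{\infty} - \frac{3 a}{\left(a^{2} + s^{2}\right)^{2}} \, ds = - \frac{3 \pi}{4 a^{2}},$$
so $\int_{0}^{\infty} \frac{3}{2 \left(a^{2} + s^{2}\right)^{2}} \, ds = \frac{3 \pi}{8 a^{3}}$.

Setting $a = \frac{1}{6}$:
$$I = 81 \pi.$$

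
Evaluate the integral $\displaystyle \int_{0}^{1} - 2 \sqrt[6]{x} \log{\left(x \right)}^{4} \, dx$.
$- \frac{373248}{16807}$

Begin with the known integral
$$J(a) = \int_{0}^{1} - 2 x^{a} \, dx = - \frac{2}{a + 1}.$$

Differentiating under the integral sign brings down a factor of $\ln x$:
$$\frac{dJ}{da} = \int_{0}^{1} - 2 x^{a} \log{\left(x \right)} \, dx = \frac{2}{\left(a + 1\right)^{2}}.$$

Repeating $4$ times in total — each differentiation brings down another $\ln x$ — gives
$$\frac{d^{4}J}{da^{4}} = \int_{0}^{1} - 2 x^{a} \log{\left(x \right)}^{4} \, dx = - \frac{48}{\left(a + 1\right)^{5}},$$
and the integrand here is exactly the target integrand, so $I = - \frac{48}{\left(a + 1\right)^{5}}$.

Setting $a = \frac{1}{6}$:
$$I = - \frac{373248}{16807}.$$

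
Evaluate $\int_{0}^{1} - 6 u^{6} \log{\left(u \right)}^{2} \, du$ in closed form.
$- \frac{12}{343}$

Begin with the known integral
$$J(a) = \int_{0}^{1} - 6 u^{a} \, du = - \frac{6}{a + 1}.$$

Differentiating under the integral sign brings down a factor of $\ln u$:
$$\frac{dJ}{da} = \int_{0}^{1} - 6 u^{a} \log{\left(u \right)} \, du = \frac{6}{\left(a + 1\right)^{2}}.$$

Repeating twice in total — each differentiation brings down another $\ln u$ — gives
$$\frac{d^{2}J}{da^{2}} = \int_{0}^{1} - 6 u^{a} \log{\left(u \right)}^{2} \, du = - \frac{12}{\left(a + 1\right)^{3}},$$
and the integrand here is exactly the target integrand, so $I = - \frac{12}{\left(a + 1\right)^{3}}$.

Setting $a = 6$:
$$I = - \frac{12}{343}.$$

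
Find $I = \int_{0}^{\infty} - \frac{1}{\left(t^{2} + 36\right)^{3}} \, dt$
$- \frac{\pi}{41472}$

Recall the elementary integral
$$J(a) = \int_{0}^{\infty} - \frac{1}{a^{2} + t^{2}} \, dt = - \frac{\pi}{2 a}.$$

Differentiating under the integral sign with respect to $a$,
$$\frac{dJ}{da} = \int_{0}^{\infty} \frac{2 a}{\left(a^{2} + t^{2}\right)^{2}} \, dt = \frac{\pi}{2 a^{2}},$$
so $\int_{0}^{\infty} - \frac{1}{\left(a^{2} + t^{2}\right)^{2}} \, dt = - \frac{\pi}{4 a^{3}}$.

Repeating — each differentiation of $1/(t^2+a^2)^j$ produces $-2ja/(t^2+a^2)^{j+1}$ — and dividing through by $-2ja$ at each step yields, after $2$ differentiations in total,
$$\int_{0}^{\infty} - \frac{1}{\left(a^{2} + t^{2}\right)^{3}} \, dt = - \frac{3 \pi}{16 a^{5}}.$$

Setting $a = 6$:
$$I = - \frac{\pi}{41472}.$$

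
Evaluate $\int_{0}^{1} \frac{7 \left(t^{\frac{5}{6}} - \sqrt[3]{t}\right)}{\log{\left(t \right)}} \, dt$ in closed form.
$- \log{\left(\frac{2097152}{19487171} \right)}$

Introduce a parameter $a$ in the exponent: let $I(a) = \int_{0}^{1} \frac{7 \left(t^{\frac{5}{6}} - t^{a}\right)}{\log{\left(t \right)}} \, dt$.

Since $\dfrac{\partial}{\partial a}\,t^{a} = t^{a} \ln t$, the $\ln t$ in the denominator cancels and
$$\frac{dI}{da} = \int_{0}^{1} -7 t^{a} \, dt = -7 \left[\frac{t^{a+1}}{a+1}\right]_0^1 = - \frac{7}{a + 1}.$$

Integrating with respect to $a$ gives $I(a) = - \log{\left(\frac{279936 \left(a + 1\right)^{7}}{19487171} \right)} + C$.

At $a = \frac{5}{6}$ the integrand is identically $0$, so $I(\frac{5}{6}) = 0$. The closed form gives $0$, hence $C = 0$.

Setting $a = \frac{1}{3}$:
$$I = - \log{\left(\frac{2097152}{19487171} \right)}.$$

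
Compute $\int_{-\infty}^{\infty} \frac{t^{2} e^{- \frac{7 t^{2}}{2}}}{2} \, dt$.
$\frac{\sqrt{14} \sqrt{\pi}}{98}$

Begin with the known integral
$$J(a) = \int_{-\infty}^{\infty} \frac{e^{- a t^{2}}}{2} \, dt = \frac{\sqrt{\pi}}{2 \sqrt{a}}.$$

Differentiating under the integral sign brings down a factor of $(-t^2)$:
$$\frac{dJ}{da} = \int_{-\infty}^{\infty} - \frac{t^{2} e^{- a t^{2}}}{2} \, dt = - \frac{\sqrt{\pi}}{4 a^{\frac{3}{2}}}.$$

The integral on the left is $-I$, so $I = \frac{\sqrt{\pi}}{4 a^{\frac{3}{2}}}$.

Setting $a = \frac{7}{2}$:
$$I = \frac{\sqrt{14} \sqrt{\pi}}{98}.$$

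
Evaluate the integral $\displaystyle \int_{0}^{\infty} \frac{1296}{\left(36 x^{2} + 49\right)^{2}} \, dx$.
$\frac{54 \pi}{343}$

Begin with the known result
$$J(a) = \int_{0}^{\infty} \frac{1}{a^{2} + x^{2}} \, dx = \frac{\pi}{2 a}.$$

Differentiating under the integral sign with respect to $a$,
$$\frac{dJ}{da} = \int_{0}^{\infty} - \frac{2 a}{\left(a^{2} + x^{2}\right)^{2}} \, dx = - \frac{\pi}{2 a^{2}},$$
so $\int_{0}^{\infty} \frac{1}{\left(a^{2} + x^{2}\right)^{2}} \, dx = \frac{\pi}{4 a^{3}}$.

Setting $a = \frac{7}{6}$:
$$I = \frac{54 \pi}{343}.$$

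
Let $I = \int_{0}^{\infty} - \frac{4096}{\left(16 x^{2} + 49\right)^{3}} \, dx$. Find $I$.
$- \frac{192 \pi}{16807}$

Recall the elementary integral
$$J(a) = \int_{0}^{\infty} - \frac{1}{a^{2} + x^{2}} \, dx = - \frac{\pi}{2 a}.$$

Differentiating under the integral sign with respect to $a$,
$$\frac{dJ}{da} = \int_{0}^{\infty} \frac{2 a}{\left(a^{2} + x^{2}\right)^{2}} \, dx = \frac{\pi}{2 a^{2}},$$
so $\int_{0}^{\infty} - \frac{1}{\left(a^{2} + x^{2}\right)^{2}} \, dx = - \frac{\pi}{4 a^{3}}$.

Repeating — each differentiation of $1/(x^2+a^2)^j$ produces $-2ja/(x^2+a^2)^{j+1}$ — and dividing through by $-2ja$ at each step yields, after $2$ differentiations in total,
$$\int_{0}^{\infty} - \frac{1}{\left(a^{2} + x^{2}\right)^{3}} \, dx = - \frac{3 \pi}{16 a^{5}}.$$

Setting $a = \frac{7}{4}$:
$$I = - \frac{192 \pi}{16807}.$$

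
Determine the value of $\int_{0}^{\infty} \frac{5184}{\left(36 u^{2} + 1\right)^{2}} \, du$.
$216 \pi$

Start from the standard arctangent integral
$$J(a) = \int_{0}^{\infty} \frac{4}{a^{2} + u^{2}} \, du = \frac{2 \pi}{a}.$$

Differentiating under the integral sign with respect to $a$,
$$\frac{dJ}{da} = \int_{0}^{\infty} - \frac{8 a}{\left(a^{2} + u^{2}\right)^{2}} \, du = - \frac{2 \pi}{a^{2}},$$
so $\int_{0}^{\infty} \frac{4}{\left(a^{2} + u^{2}\right)^{2}} \, du = \frac{\pi}{a^{3}}$.

Setting $a = \frac{1}{6}$:
$$I = 216 \pi.$$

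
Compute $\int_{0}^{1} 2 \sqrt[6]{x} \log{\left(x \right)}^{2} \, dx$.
$\frac{864}{343}$

Consider the simpler parametrised integral
$$J(a) = \int_{0}^{1} 2 x^{a} \, dx = \frac{2}{a + 1}.$$

Differentiating under the integral sign brings down a factor of $\ln x$:
$$\frac{dJ}{da} = \int_{0}^{1} 2 x^{a} \log{\left(x \right)} \, dx = - \frac{2}{\left(a + 1\right)^{2}}.$$

Repeating twice in total — each differentiation brings down another $\ln x$ — gives
$$\frac{d^{2}J}{da^{2}} = \int_{0}^{1} 2 x^{a} \log{\left(x \right)}^{2} \, dx = \frac{4}{\left(a + 1\right)^{3}},$$
and the integrand here is exactly the target integrand, so $I = \frac{4}{\left(a + 1\right)^{3}}$.

Setting $a = \frac{1}{6}$:
$$I = \frac{864}{343}.$$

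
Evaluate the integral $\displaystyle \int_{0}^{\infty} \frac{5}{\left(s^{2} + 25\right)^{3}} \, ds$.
$\frac{3 \pi}{10000}$

Recall the elementary integral
$$J(a) = \int_{0}^{\infty} \frac{5}{a^{2} + s^{2}} \, ds = \frac{5 \pi}{2 a}.$$

Differentiating under the integral sign with respect to $a$,
$$\frac{dJ}{da} = \int_{0}^{\infty} - \frac{10 a}{\left(a^{2} + s^{2}\right)^{2}} \, ds = - \frac{5 \pi}{2 a^{2}},$$
so $\int_{0}^{\infty} \frac{5}{\left(a^{2} + s^{2}\right)^{2}} \, ds = \frac{5 \pi}{4 a^{3}}$.

Repeating — each differentiation of $1/(s^2+a^2)^j$ produces $-2ja/(s^2+a^2)^{j+1}$ — and dividing through by $-2ja$ at each step yields, after $2$ differentiations in total,
$$\int_{0}^{\infty} \frac{5}{\left(a^{2} + s^{2}\right)^{3}} \, ds = \frac{15 \pi}{16 a^{5}}.$$

Setting $a = 5$:
$$I = \frac{3 \pi}{10000}.$$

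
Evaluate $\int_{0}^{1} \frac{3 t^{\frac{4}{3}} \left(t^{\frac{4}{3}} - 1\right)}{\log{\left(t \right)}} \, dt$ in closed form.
$- \log{\left(\frac{343}{1331} \right)}$

Consider the one-parameter family: let $I(a) = \int_{0}^{1} \frac{3 \left(t^{\frac{8}{3}} - t^{a}\right)}{\log{\left(t \right)}} \, dt$.

Since $\dfrac{\partial}{\partial a}\,t^{a} = t^{a} \ln t$, the $\ln t$ in the denominator cancels and
$$\frac{dI}{da} = \int_{0}^{1} -3 t^{a} \, dt = -3 \left[\frac{t^{a+1}}{a+1}\right]_0^1 = - \frac{3}{a + 1}.$$

Integrating with respect to $a$ gives $I(a) = - \log{\left(\frac{27 \left(a + 1\right)^{3}}{1331} \right)} + C$.

At $a = \frac{8}{3}$ the integrand is identically $0$, so $I(\frac{8}{3}) = 0$. The closed form gives $0$, hence $C = 0$.

Setting $a = \frac{4}{3}$:
$$I = - \log{\left(\frac{343}{1331} \right)}.$$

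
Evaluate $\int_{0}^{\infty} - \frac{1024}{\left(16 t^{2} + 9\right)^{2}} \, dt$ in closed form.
$- \frac{64 \pi}{27}$

Recall the elementary integral
$$J(a) = \int_{0}^{\infty} - \frac{4}{a^{2} + t^{2}} \, dt = - \frac{2 \pi}{a}.$$

Differentiating under the integral sign with respect to $a$,
$$\frac{dJ}{da} = \int_{0}^{\infty} \frac{8 a}{\left(a^{2} + t^{2}\right)^{2}} \, dt = \frac{2 \pi}{a^{2}},$$
so $\int_{0}^{\infty} - \frac{4}{\left(a^{2} + t^{2}\right)^{2}} \, dt = - \frac{\pi}{a^{3}}$.

Setting $a = \frac{3}{4}$:
$$I = - \frac{64 \pi}{27}.$$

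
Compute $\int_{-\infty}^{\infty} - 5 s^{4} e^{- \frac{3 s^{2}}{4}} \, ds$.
$- \frac{40 \sqrt{3} \sqrt{\pi}}{9}$

Begin with the known integral
$$J(a) = \int_{-\infty}^{\infty} - 5 e^{- a s^{2}} \, ds = - \frac{5 \sqrt{\pi}}{\sqrt{a}}.$$

Differentiating under the integral sign brings down a factor of $(-s^2)$:
$$\frac{dJ}{da} = \int_{-\infty}^{\infty} 5 s^{2} e^{- a s^{2}} \, ds = \frac{5 \sqrt{\pi}}{2 a^{\frac{3}{2}}}.$$

Repeating twice in total — each differentiation brings down another $(-s^2)$ — gives
$$\frac{d^{2}J}{da^{2}} = \int_{-\infty}^{\infty} - 5 s^{4} e^{- a s^{2}} \, ds = - \frac{15 \sqrt{\pi}}{4 a^{\frac{5}{2}}},$$
and the integrand here is exactly the target integrand, so $I = - \frac{15 \sqrt{\pi}}{4 a^{\frac{5}{2}}}$.

Setting $a = \frac{3}{4}$:
$$I = - \frac{40 \sqrt{3} \sqrt{\pi}}{9}.$$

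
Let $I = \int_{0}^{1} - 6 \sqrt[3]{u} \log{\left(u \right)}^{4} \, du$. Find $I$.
$- \frac{2187}{64}$

Begin with the known integral
$$J(a) = \int_{0}^{1} - 6 u^{a} \, du = - \frac{6}{a + 1}.$$

Differentiating under the integral sign brings down a factor of $\ln u$:
$$\frac{dJ}{da} = \int_{0}^{1} - 6 u^{a} \log{\left(u \right)} \, du = \frac{6}{\left(a + 1\right)^{2}}.$$

Repeating $4$ times in total — each differentiation brings down another $\ln u$ — gives
$$\frac{d^{4}J}{da^{4}} = \int_{0}^{1} - 6 u^{a} \log{\left(u \right)}^{4} \, du = - \frac{144}{\left(a + 1\right)^{5}},$$
and the integrand here is exactly the target integrand, so $I = - \frac{144}{\left(a + 1\right)^{5}}$.

Setting $a = \frac{1}{3}$:
$$I = - \frac{2187}{64}.$$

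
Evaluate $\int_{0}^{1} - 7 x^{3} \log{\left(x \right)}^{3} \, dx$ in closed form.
$\frac{21}{128}$

Begin with the known integral
$$J(a) = \int_{0}^{1} - 7 x^{a} \, dx = - \frac{7}{a + 1}.$$

Differentiating under the integral sign brings down a factor of $\ln x$:
$$\frac{dJ}{da} = \int_{0}^{1} - 7 x^{a} \log{\left(x \right)} \, dx = \frac{7}{\left(a + 1\right)^{2}}.$$

Repeating $3$ times in total — each differentiation brings down another $\ln x$ — gives
$$\frac{d^{3}J}{da^{3}} = \int_{0}^{1} - 7 x^{a} \log{\left(x \right)}^{3} \, dx = \frac{42}{\left(a + 1\right)^{4}},$$
and the integrand here is exactly the target integrand, so $I = \frac{42}{\left(a + 1\right)^{4}}$.

Setting $a = 3$:
$$I = \frac{21}{128}.$$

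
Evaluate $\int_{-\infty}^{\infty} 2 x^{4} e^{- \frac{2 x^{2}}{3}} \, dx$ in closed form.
$\frac{27 \sqrt{6} \sqrt{\pi}}{16}$

Consider the simpler parametrised integral
$$J(a) = \int_{-\infty}^{\infty} 2 e^{- a x^{2}} \, dx = \frac{2 \sqrt{\pi}}{\sqrt{a}}.$$

Differentiating under the integral sign brings down a factor of $(-x^2)$:
$$\frac{dJ}{da} = \int_{-\infty}^{\infty} - 2 x^{2} e^{- a x^{2}} \, dx = - \frac{\sqrt{\pi}}{a^{\frac{3}{2}}}.$$

Repeating twice in total — each differentiation brings down another $(-x^2)$ — gives
$$\frac{d^{2}J}{da^{2}} = \int_{-\infty}^{\infty} 2 x^{4} e^{- a x^{2}} \, dx = \frac{3 \sqrt{\pi}}{2 a^{\frac{5}{2}}},$$
and the integrand here is exactly the target integrand, so $I = \frac{3 \sqrt{\pi}}{2 a^{\frac{5}{2}}}$.

Setting $a = \frac{2}{3}$:
$$I = \frac{27 \sqrt{6} \sqrt{\pi}}{16}.$$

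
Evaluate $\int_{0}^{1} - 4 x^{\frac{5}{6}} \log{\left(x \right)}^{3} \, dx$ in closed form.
$\frac{31104}{14641}$

Consider the simpler parametrised integral
$$J(a) = \int_{0}^{1} - 4 x^{a} \, dx = - \frac{4}{a + 1}.$$

Differentiating under the integral sign brings down a factor of $\ln x$:
$$\frac{dJ}{da} = \int_{0}^{1} - 4 x^{a} \log{\left(x \right)} \, dx = \frac{4}{\left(a + 1\right)^{2}}.$$

Repeating $3$ times in total — each differentiation brings down another $\ln x$ — gives
$$\frac{d^{3}J}{da^{3}} = \int_{0}^{1} - 4 x^{a} \log{\left(x \right)}^{3} \, dx = \frac{24}{\left(a + 1\right)^{4}},$$
and the integrand here is exactly the target integrand, so $I = \frac{24}{\left(a + 1\right)^{4}}$.

Setting $a = \frac{5}{6}$:
$$I = \frac{31104}{14641}.$$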